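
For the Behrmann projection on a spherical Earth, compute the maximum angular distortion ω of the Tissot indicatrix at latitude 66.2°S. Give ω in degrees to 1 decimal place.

80.1°

The Behrmann projection is cylindrical equal-area with φ₀ = 30°. For cylindrical equal-area with standard parallel φ₀, h = cos φ / cos φ₀ and k = cos φ₀ / cos φ, so h·k = 1.
At 66.2°: h = 0.4660, k = 2.146; principal scales a = 2.146, b = 0.4660.
sin(ω/2) = (a − b)/(a + b) = 1.680/2.612 = 0.6432, so ω = 2 arcsin(0.6432) ≈ 80.1°.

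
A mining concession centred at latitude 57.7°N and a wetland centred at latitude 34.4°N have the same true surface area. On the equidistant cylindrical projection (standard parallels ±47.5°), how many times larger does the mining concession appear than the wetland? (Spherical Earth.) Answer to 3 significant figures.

In the equirectangular projection with standard parallel φ₀ = 47.5° (x = Rλ cos φ₀, y = Rφ), meridians are true-scale (h = 1) and the parallel scale is k = cos φ₀ / cos φ.
Areal scale at 57.7°: h·k = 1.000 × 1.264 = 1.264.
Areal scale at 34.4°: h·k = 1.000 × 0.8188 = 0.8188.
Ratio = 1.264/0.8188 ≈ 1.54.

1.54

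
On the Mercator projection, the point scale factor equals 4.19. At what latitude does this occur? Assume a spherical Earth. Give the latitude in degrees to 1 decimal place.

76.2°

Mercator scale is k = sec φ = 1/cos φ.
1/cos φ = 4.19  ⇒  cos φ = 0.2387  ⇒  φ = arccos(0.2387) ≈ 76.2°.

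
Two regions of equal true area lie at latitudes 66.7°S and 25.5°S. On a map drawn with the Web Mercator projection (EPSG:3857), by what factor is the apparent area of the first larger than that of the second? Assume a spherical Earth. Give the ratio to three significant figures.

5.21

Mercator areal scale is sec²φ.
At 66.7°: sec²(66.7°) = 1/0.3955² = 6.392.
At 25.5°: sec²(25.5°) = 1/0.9026² = 1.228.
Ratio = 6.392/1.228 = cos²(25.5°)/cos²(66.7°) ≈ 5.21.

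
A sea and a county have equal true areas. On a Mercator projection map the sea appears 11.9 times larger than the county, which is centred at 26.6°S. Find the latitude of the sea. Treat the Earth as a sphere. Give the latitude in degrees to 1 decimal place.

Mercator areal scale is sec²φ, so apparent-area ratio = sec²φ₁ / sec²φ₂ = cos²φ₂ / cos²φ₁.
cos²φ₂ / cos²φ₁ = 11.9  ⇒  cos φ₁ = cos 26.6° / √11.9 = 0.8942/3.450 = 0.2592.
φ₁ = arccos(0.2592) ≈ 75.0°.

75.0°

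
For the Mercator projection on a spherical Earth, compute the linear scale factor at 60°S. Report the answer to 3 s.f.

2.00

The Mercator projection is conformal; its linear scale factor is the same in every direction and equals sec φ = 1/cos φ.
k = 1/cos 60° = 1/0.5000 = 2.000.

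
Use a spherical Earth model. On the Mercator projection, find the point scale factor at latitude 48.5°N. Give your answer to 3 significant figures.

The Mercator projection is conformal; its linear scale factor is the same in every direction and equals sec φ = 1/cos φ.
k = 1/cos 48.5° = 1/0.6626 = 1.509.

1.51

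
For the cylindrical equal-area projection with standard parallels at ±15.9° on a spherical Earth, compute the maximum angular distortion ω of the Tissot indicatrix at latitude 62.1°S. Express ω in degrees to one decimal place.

76.2°

For cylindrical equal-area with standard parallel φ₀, h = cos φ / cos φ₀ and k = cos φ₀ / cos φ, so h·k = 1.
At 62.1°: h = 0.4865, k = 2.055; principal scales a = 2.055, b = 0.4865.
sin(ω/2) = (a − b)/(a + b) = 1.569/2.542 = 0.6172, so ω = 2 arcsin(0.6172) ≈ 76.2°.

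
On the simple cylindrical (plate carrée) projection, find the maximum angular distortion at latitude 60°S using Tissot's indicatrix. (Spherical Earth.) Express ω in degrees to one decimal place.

38.9°

In the plate carrée (x = Rλ, y = Rφ), meridians are true-scale (h = 1) and parallels are stretched by k = sec φ.
At 60°: h = 1.000, k = 2.000; principal scales a = 2.000, b = 1.000.
sin(ω/2) = (a − b)/(a + b) = 1.0000/3.000 = 0.3333, so ω = 2 arcsin(0.3333) ≈ 38.9°.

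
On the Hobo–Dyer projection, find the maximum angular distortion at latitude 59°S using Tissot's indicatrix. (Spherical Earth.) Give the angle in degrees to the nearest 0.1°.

48.0°

The Hobo–Dyer projection is cylindrical equal-area with φ₀ = 37.5°. Cylindrical equal-area (φ₀ = 37.5°): h = cos φ / cos 37.5° along meridians, k = cos 37.5° / cos φ along parallels; h·k = 1.
At 59°: h = 0.6492, k = 1.540; principal scales a = 1.540, b = 0.6492.
sin(ω/2) = (a − b)/(a + b) = 0.8912/2.190 = 0.4070, so ω = 2 arcsin(0.4070) ≈ 48.0°.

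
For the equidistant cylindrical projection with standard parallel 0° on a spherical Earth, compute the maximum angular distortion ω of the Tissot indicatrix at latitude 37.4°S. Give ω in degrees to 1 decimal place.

13.2°

In the plate carrée (x = Rλ, y = Rφ), meridians are true-scale (h = 1) and parallels are stretched by k = sec φ.
At 37.4°: h = 1.000, k = 1.259; principal scales a = 1.259, b = 1.000.
sin(ω/2) = (a − b)/(a + b) = 0.2588/2.259 = 0.1146, so ω = 2 arcsin(0.1146) ≈ 13.2°.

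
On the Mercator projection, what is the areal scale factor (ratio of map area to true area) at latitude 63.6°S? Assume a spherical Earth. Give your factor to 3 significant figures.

The Mercator projection is conformal; its linear scale factor is the same in every direction and equals sec φ = 1/cos φ.
Areal scale = k² = sec²φ = 1/cos²(63.6°) = 1/0.4446² = 5.058.

5.06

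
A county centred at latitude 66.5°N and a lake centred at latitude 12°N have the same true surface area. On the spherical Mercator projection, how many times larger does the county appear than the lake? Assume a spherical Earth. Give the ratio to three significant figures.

6.02

Mercator is conformal with k = sec φ, so areal scale = k² = sec²φ.
At 66.5°: sec²(66.5°) = 1/0.3987² = 6.289.
At 12°: sec²(12°) = 1/0.9781² = 1.045.
Ratio = 6.289/1.045 = cos²(12°)/cos²(66.5°) ≈ 6.02.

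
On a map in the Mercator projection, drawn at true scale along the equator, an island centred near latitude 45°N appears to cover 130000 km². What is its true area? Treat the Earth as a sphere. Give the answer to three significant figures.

For Mercator, h = k = sec φ (a conformal cylindrical projection has a single point scale, 1/cos φ).
Areal scale = k² = sec²φ = 1/cos²(45°) = 1/0.7071² = 2.000.
True area = apparent / (areal scale) = 130000 / 2.000 ≈ 65000 km².

65000 km²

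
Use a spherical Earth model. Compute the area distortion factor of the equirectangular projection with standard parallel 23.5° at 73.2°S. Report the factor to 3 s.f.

The equidistant cylindrical projection with φ₀ = 23.5° has h = 1 (meridians true) and k = cos φ₀ / cos φ along parallels.
Areal scale = h·k = 1 × cos φ₀ / cos φ; at 73.2°, h = 1.000, k = 3.173, so h·k = 3.173.

3.17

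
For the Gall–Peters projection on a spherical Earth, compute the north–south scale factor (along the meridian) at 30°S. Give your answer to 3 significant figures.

1.22

The Gall–Peters projection is cylindrical equal-area with φ₀ = 45°. Cylindrical equal-area (φ₀ = 45°): h = cos φ / cos 45° along meridians, k = cos 45° / cos φ along parallels; h·k = 1.
h = cos 30° / cos 45° = 0.8660/0.7071 = 1.225.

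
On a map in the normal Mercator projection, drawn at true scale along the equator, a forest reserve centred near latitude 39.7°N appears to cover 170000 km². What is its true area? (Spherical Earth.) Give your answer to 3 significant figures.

101000 km²

The Mercator projection is conformal; its linear scale factor is the same in every direction and equals sec φ = 1/cos φ.
Areal scale = k² = sec²φ = 1/cos²(39.7°) = 1/0.7694² = 1.689.
True area = apparent / (areal scale) = 170000 / 1.689 ≈ 101000 km².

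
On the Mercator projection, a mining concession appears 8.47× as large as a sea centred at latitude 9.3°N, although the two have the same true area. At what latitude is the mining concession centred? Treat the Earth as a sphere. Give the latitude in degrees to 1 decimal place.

70.2°

For equal true areas on Mercator, apparent areas scale as sec²φ, so the ratio is cos²φ₂ / cos²φ₁.
cos²φ₂ / cos²φ₁ = 8.47  ⇒  cos φ₁ = cos 9.3° / √8.47 = 0.9869/2.910 = 0.3391.
φ₁ = arccos(0.3391) ≈ 70.2°.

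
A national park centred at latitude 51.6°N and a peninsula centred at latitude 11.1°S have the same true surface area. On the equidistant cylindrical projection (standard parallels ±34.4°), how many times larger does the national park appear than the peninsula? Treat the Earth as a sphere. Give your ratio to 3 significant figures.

The equidistant cylindrical projection with φ₀ = 34.4° has h = 1 (meridians true) and k = cos φ₀ / cos φ along parallels.
Areal scale at 51.6°: h·k = 1.000 × 1.328 = 1.328.
Areal scale at 11.1°: h·k = 1.000 × 0.8408 = 0.8408.
Ratio = 1.328/0.8408 ≈ 1.58.

1.58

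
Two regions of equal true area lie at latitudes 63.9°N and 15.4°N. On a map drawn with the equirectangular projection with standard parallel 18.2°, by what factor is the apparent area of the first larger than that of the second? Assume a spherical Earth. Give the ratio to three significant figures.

In the equirectangular projection with standard parallel φ₀ = 18.2° (x = Rλ cos φ₀, y = Rφ), meridians are true-scale (h = 1) and the parallel scale is k = cos φ₀ / cos φ.
Areal scale at 63.9°: h·k = 1.000 × 2.159 = 2.159.
Areal scale at 15.4°: h·k = 1.000 × 0.9854 = 0.9854.
Ratio = 2.159/0.9854 ≈ 2.19.

2.19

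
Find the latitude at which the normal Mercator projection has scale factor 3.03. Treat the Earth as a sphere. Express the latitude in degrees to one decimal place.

Mercator scale is k = sec φ = 1/cos φ.
1/cos φ = 3.03  ⇒  cos φ = 0.3300  ⇒  φ = arccos(0.3300) ≈ 70.7°.

70.7°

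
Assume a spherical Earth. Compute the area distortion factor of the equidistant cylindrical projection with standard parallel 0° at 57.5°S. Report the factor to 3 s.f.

Plate carrée maps x = Rλ, y = Rφ. The meridian scale is h = 1 and the parallel scale is k = 1/cos φ = sec φ.
Areal scale = h·k = 1 × sec φ; at 57.5°, h = 1.000, k = 1.861, so h·k = 1.861.

1.86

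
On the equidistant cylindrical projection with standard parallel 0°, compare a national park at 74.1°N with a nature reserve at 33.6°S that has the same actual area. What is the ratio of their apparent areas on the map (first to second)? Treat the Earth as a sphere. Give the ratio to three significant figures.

3.04

In the plate carrée (x = Rλ, y = Rφ), meridians are true-scale (h = 1) and parallels are stretched by k = sec φ.
Areal scale at 74.1°: h·k = 1.000 × 3.650 = 3.650.
Areal scale at 33.6°: h·k = 1.000 × 1.201 = 1.201.
Ratio = 3.650/1.201 ≈ 3.04.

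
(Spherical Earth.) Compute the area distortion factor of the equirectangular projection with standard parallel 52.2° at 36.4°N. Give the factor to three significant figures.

0.761

With standard parallel φ₀ = 52.2°, the equirectangular projection gives x = Rλ cos φ₀, y = Rφ, so h = 1 and k = cos 52.2° / cos φ.
Areal scale = h·k = 1 × cos φ₀ / cos φ; at 36.4°, h = 1.000, k = 0.7615, so h·k = 0.7615.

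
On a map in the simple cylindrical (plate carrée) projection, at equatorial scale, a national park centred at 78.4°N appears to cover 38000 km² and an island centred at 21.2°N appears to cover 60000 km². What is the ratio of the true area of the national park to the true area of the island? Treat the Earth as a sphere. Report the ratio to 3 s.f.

0.137

Plate carrée has h = 1 and k = sec φ, giving areal scale sec φ; true area = (apparent area) · cos φ.
True area of national park: 38000 × cos(78.4°) = 38000 × 0.2011 = 7641 km².
True area of island: 60000 × cos(21.2°) = 60000 × 0.9323 = 55940 km².
Ratio = 7641 / 55940 ≈ 0.137.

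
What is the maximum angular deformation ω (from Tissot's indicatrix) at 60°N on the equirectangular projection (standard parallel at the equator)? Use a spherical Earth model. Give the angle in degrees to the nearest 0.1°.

For the equirectangular projection with φ₀ = 0 (plate carrée), h = 1 along meridians and k = sec φ along parallels.
At 60°: h = 1.000, k = 2.000; principal scales a = 2.000, b = 1.000.
sin(ω/2) = (a − b)/(a + b) = 1.0000/3.000 = 0.3333, so ω = 2 arcsin(0.3333) ≈ 38.9°.

38.9°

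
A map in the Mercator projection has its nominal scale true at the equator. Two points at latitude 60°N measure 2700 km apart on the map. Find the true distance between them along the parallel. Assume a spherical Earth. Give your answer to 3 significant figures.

1350 km

The Mercator projection is conformal; its linear scale factor is the same in every direction and equals sec φ = 1/cos φ.
Along the parallel at 60°, map distances are exaggerated by k = sec 60° = 2.000.
True distance = 2700 / 2.000 = 2700 × cos 60° ≈ 1350 km.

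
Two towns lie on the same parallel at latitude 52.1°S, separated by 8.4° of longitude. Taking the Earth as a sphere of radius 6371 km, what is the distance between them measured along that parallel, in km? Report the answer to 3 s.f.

574 km

Arc length along a parallel = R cos φ · Δλ (with Δλ in radians).
= 6371 × cos 52.1° × (8.4° × π/180) = 6371 × 0.6143 × 0.1466 ≈ 574 km.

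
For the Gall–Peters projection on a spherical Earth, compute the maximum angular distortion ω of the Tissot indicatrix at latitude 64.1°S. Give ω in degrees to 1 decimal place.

The Gall–Peters projection is cylindrical equal-area with φ₀ = 45°. A cylindrical equal-area projection with standard parallel φ₀ has meridian scale h = cos φ / cos φ₀ and parallel scale k = cos φ₀ / cos φ (so areas are preserved, h·k = 1).
At 64.1°: h = 0.6177, k = 1.619; principal scales a = 1.619, b = 0.6177.
sin(ω/2) = (a − b)/(a + b) = 1.001/2.237 = 0.4476, so ω = 2 arcsin(0.4476) ≈ 53.2°.

53.2°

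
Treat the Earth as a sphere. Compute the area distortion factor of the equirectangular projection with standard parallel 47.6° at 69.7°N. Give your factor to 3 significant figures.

1.94

With standard parallel φ₀ = 47.6°, the equirectangular projection gives x = Rλ cos φ₀, y = Rφ, so h = 1 and k = cos 47.6° / cos φ.
Areal scale = h·k = 1 × cos φ₀ / cos φ; at 69.7°, h = 1.000, k = 1.944, so h·k = 1.944.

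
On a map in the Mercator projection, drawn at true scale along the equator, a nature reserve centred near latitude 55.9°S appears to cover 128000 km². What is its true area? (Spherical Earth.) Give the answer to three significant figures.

40200 km²

Mercator is conformal, so the point scale is isotropic: h = k = sec φ = 1/cos φ.
Areal scale = k² = sec²φ = 1/cos²(55.9°) = 1/0.5606² = 3.182.
True area = apparent / (areal scale) = 128000 / 3.182 ≈ 40200 km².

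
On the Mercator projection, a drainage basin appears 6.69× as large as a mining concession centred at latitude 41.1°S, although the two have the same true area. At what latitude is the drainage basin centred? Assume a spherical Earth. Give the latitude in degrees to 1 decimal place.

Mercator areal scale is sec²φ, so apparent-area ratio = sec²φ₁ / sec²φ₂ = cos²φ₂ / cos²φ₁.
cos²φ₂ / cos²φ₁ = 6.69  ⇒  cos φ₁ = cos 41.1° / √6.69 = 0.7536/2.587 = 0.2913.
φ₁ = arccos(0.2913) ≈ 73.1°.

73.1°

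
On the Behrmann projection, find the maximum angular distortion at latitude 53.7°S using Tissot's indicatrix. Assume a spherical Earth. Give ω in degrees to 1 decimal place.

The Behrmann projection is cylindrical equal-area with φ₀ = 30°. Cylindrical equal-area (φ₀ = 30°): h = cos φ / cos 30° along meridians, k = cos 30° / cos φ along parallels; h·k = 1.
At 53.7°: h = 0.6836, k = 1.463; principal scales a = 1.463, b = 0.6836.
sin(ω/2) = (a − b)/(a + b) = 0.7793/2.146 = 0.3630, so ω = 2 arcsin(0.3630) ≈ 42.6°.

42.6°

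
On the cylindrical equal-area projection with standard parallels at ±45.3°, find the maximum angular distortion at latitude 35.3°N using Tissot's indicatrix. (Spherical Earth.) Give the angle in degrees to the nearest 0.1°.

17.0°

Cylindrical equal-area (φ₀ = 45.3°): h = cos φ / cos 45.3° along meridians, k = cos 45.3° / cos φ along parallels; h·k = 1.
At 35.3°: h = 1.160, k = 0.8619; principal scales a = 1.160, b = 0.8619.
sin(ω/2) = (a − b)/(a + b) = 0.2984/2.022 = 0.1476, so ω = 2 arcsin(0.1476) ≈ 17.0°.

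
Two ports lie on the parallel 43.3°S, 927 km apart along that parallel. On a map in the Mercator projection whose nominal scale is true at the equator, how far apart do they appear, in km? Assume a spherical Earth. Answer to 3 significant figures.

1270 km

The Mercator projection is conformal; its linear scale factor is the same in every direction and equals sec φ = 1/cos φ.
Along the parallel, k = sec 43.3° = 1/0.7278 = 1.374.
Map distance = 927 × 1.374 ≈ 1270 km.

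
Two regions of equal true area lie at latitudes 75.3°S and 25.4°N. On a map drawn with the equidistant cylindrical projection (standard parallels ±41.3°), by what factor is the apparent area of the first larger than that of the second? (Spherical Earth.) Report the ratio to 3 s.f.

In the equirectangular projection with standard parallel φ₀ = 41.3° (x = Rλ cos φ₀, y = Rφ), meridians are true-scale (h = 1) and the parallel scale is k = cos φ₀ / cos φ.
Areal scale at 75.3°: h·k = 1.000 × 2.961 = 2.961.
Areal scale at 25.4°: h·k = 1.000 × 0.8317 = 0.8317.
Ratio = 2.961/0.8317 ≈ 3.56.

3.56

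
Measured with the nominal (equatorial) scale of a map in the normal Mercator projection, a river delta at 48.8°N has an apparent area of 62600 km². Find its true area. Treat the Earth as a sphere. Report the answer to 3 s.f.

The Mercator projection is conformal; its linear scale factor is the same in every direction and equals sec φ = 1/cos φ.
Areal scale = k² = sec²φ = 1/cos²(48.8°) = 1/0.6587² = 2.305.
True area = apparent / (areal scale) = 62600 / 2.305 ≈ 27200 km².

27200 km²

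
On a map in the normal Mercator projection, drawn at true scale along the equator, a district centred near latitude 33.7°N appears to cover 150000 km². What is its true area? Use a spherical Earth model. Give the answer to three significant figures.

104000 km²

The Mercator projection is conformal; its linear scale factor is the same in every direction and equals sec φ = 1/cos φ.
Areal scale = k² = sec²φ = 1/cos²(33.7°) = 1/0.8320² = 1.445.
True area = apparent / (areal scale) = 150000 / 1.445 ≈ 104000 km².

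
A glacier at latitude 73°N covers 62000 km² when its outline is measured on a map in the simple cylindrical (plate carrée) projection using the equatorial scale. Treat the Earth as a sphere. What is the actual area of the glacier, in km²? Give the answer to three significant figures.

For the equirectangular projection with φ₀ = 0 (plate carrée), h = 1 along meridians and k = sec φ along parallels.
Areal scale = h·k = 1 × sec φ; at 73°, h = 1.000, k = 3.420, so h·k = 3.420.
True area = apparent / (areal scale) = 62000 / 3.420 ≈ 18100 km².

18100 km²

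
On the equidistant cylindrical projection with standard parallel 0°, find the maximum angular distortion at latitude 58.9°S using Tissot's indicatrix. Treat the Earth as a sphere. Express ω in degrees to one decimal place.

For the equirectangular projection with φ₀ = 0 (plate carrée), h = 1 along meridians and k = sec φ along parallels.
At 58.9°: h = 1.000, k = 1.936; principal scales a = 1.936, b = 1.000.
sin(ω/2) = (a − b)/(a + b) = 0.9360/2.936 = 0.3188, so ω = 2 arcsin(0.3188) ≈ 37.2°.

37.2°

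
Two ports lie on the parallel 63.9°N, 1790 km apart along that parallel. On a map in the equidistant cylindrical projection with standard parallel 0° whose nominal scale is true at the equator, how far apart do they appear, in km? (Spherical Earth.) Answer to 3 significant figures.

4070 km

For the equirectangular projection with φ₀ = 0 (plate carrée), h = 1 along meridians and k = sec φ along parallels.
Along the parallel, k = sec 63.9° = 1/0.4399 = 2.273.
Map distance = 1790 × 2.273 ≈ 4070 km.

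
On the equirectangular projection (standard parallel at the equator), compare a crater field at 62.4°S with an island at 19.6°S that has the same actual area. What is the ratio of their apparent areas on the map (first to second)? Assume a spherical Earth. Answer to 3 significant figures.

Plate carrée maps x = Rλ, y = Rφ. The meridian scale is h = 1 and the parallel scale is k = 1/cos φ = sec φ.
Areal scale at 62.4°: h·k = 1.000 × 2.158 = 2.158.
Areal scale at 19.6°: h·k = 1.000 × 1.062 = 1.062.
Ratio = 2.158/1.062 ≈ 2.03.

2.03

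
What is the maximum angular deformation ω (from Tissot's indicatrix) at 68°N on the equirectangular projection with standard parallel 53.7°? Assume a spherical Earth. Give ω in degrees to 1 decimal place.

26.0°

In the equirectangular projection with standard parallel φ₀ = 53.7° (x = Rλ cos φ₀, y = Rφ), meridians are true-scale (h = 1) and the parallel scale is k = cos φ₀ / cos φ.
At 68°: h = 1.000, k = 1.580; principal scales a = 1.580, b = 1.000.
sin(ω/2) = (a − b)/(a + b) = 0.5804/2.580 = 0.2249, so ω = 2 arcsin(0.2249) ≈ 26.0°.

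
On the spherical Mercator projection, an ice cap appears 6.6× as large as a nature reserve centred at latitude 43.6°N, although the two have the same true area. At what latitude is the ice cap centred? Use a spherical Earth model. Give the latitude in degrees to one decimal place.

Mercator areal scale is sec²φ, so apparent-area ratio = sec²φ₁ / sec²φ₂ = cos²φ₂ / cos²φ₁.
cos²φ₂ / cos²φ₁ = 6.6  ⇒  cos φ₁ = cos 43.6° / √6.6 = 0.7242/2.569 = 0.2819.
φ₁ = arccos(0.2819) ≈ 73.6°.

73.6°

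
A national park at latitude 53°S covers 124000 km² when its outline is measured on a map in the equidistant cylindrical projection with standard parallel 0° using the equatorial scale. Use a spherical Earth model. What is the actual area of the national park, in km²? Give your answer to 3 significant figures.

74600 km²

For the equirectangular projection with φ₀ = 0 (plate carrée), h = 1 along meridians and k = sec φ along parallels.
Areal scale = h·k = 1 × sec φ; at 53°, h = 1.000, k = 1.662, so h·k = 1.662.
True area = apparent / (areal scale) = 124000 / 1.662 ≈ 74600 km².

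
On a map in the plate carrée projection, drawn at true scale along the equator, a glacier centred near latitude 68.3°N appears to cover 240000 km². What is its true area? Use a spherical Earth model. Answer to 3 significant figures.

In the plate carrée (x = Rλ, y = Rφ), meridians are true-scale (h = 1) and parallels are stretched by k = sec φ.
Areal scale = h·k = 1 × sec φ; at 68.3°, h = 1.000, k = 2.705, so h·k = 2.705.
True area = apparent / (areal scale) = 240000 / 2.705 ≈ 88700 km².

88700 km²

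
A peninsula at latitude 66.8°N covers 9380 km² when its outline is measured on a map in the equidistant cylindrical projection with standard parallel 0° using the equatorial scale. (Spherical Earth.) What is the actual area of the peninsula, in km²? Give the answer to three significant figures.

For the equirectangular projection with φ₀ = 0 (plate carrée), h = 1 along meridians and k = sec φ along parallels.
Areal scale = h·k = 1 × sec φ; at 66.8°, h = 1.000, k = 2.538, so h·k = 2.538.
True area = apparent / (areal scale) = 9380 / 2.538 ≈ 3700 km².

3700 km²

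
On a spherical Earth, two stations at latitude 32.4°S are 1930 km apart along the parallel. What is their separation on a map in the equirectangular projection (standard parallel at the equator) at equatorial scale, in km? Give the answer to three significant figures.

In the plate carrée (x = Rλ, y = Rφ), meridians are true-scale (h = 1) and parallels are stretched by k = sec φ.
Along the parallel, k = sec 32.4° = 1/0.8443 = 1.184.
Map distance = 1930 × 1.184 ≈ 2290 km.

2290 km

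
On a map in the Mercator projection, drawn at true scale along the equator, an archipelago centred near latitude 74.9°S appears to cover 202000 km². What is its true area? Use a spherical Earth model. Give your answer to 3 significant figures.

Mercator is conformal, so the point scale is isotropic: h = k = sec φ = 1/cos φ.
Areal scale = k² = sec²φ = 1/cos²(74.9°) = 1/0.2605² = 14.74.
True area = apparent / (areal scale) = 202000 / 14.74 ≈ 13700 km².

13700 km²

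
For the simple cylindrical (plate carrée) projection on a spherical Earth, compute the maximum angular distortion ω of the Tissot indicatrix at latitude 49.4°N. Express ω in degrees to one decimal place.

24.4°

Plate carrée maps x = Rλ, y = Rφ. The meridian scale is h = 1 and the parallel scale is k = 1/cos φ = sec φ.
At 49.4°: h = 1.000, k = 1.537; principal scales a = 1.537, b = 1.000.
sin(ω/2) = (a − b)/(a + b) = 0.5366/2.537 = 0.2116, so ω = 2 arcsin(0.2116) ≈ 24.4°.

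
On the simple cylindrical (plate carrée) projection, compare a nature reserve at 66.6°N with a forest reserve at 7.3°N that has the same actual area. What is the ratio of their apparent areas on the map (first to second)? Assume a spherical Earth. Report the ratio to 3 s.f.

2.50

For the equirectangular projection with φ₀ = 0 (plate carrée), h = 1 along meridians and k = sec φ along parallels.
Areal scale at 66.6°: h·k = 1.000 × 2.518 = 2.518.
Areal scale at 7.3°: h·k = 1.000 × 1.008 = 1.008.
Ratio = 2.518/1.008 ≈ 2.50.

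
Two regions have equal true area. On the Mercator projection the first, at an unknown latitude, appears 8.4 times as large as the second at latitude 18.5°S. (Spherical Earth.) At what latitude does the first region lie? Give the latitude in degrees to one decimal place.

70.9°

For equal true areas on Mercator, apparent areas scale as sec²φ, so the ratio is cos²φ₂ / cos²φ₁.
cos²φ₂ / cos²φ₁ = 8.4  ⇒  cos φ₁ = cos 18.5° / √8.4 = 0.9483/2.898 = 0.3272.
φ₁ = arccos(0.3272) ≈ 70.9°.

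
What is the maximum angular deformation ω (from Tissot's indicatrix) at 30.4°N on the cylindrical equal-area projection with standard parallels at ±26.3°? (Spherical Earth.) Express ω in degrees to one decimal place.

A cylindrical equal-area projection with standard parallel φ₀ has meridian scale h = cos φ / cos φ₀ and parallel scale k = cos φ₀ / cos φ (so areas are preserved, h·k = 1).
At 30.4°: h = 0.9621, k = 1.039; principal scales a = 1.039, b = 0.9621.
sin(ω/2) = (a − b)/(a + b) = 0.07728/2.001 = 0.03861, so ω = 2 arcsin(0.03861) ≈ 4.4°.

4.4°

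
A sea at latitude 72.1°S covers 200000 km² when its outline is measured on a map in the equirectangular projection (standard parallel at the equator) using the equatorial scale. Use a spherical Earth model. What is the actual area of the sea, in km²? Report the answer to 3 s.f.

61500 km²

In the plate carrée (x = Rλ, y = Rφ), meridians are true-scale (h = 1) and parallels are stretched by k = sec φ.
Areal scale = h·k = 1 × sec φ; at 72.1°, h = 1.000, k = 3.254, so h·k = 3.254.
True area = apparent / (areal scale) = 200000 / 3.254 ≈ 61500 km².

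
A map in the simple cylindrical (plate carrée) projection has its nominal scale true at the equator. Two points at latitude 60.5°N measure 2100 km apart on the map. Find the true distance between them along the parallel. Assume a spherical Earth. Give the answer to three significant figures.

Plate carrée maps x = Rλ, y = Rφ. The meridian scale is h = 1 and the parallel scale is k = 1/cos φ = sec φ.
Along the parallel at 60.5°, map distances are exaggerated by k = sec 60.5° = 2.031.
True distance = 2100 / 2.031 = 2100 × cos 60.5° ≈ 1030 km.

1030 km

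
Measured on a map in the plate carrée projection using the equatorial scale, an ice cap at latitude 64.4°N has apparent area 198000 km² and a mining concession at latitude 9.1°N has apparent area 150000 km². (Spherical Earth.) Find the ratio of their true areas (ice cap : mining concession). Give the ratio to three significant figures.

0.578

Plate carrée has h = 1 and k = sec φ, giving areal scale sec φ; true area = (apparent area) · cos φ.
True area of ice cap: 198000 × cos(64.4°) = 198000 × 0.4321 = 85550 km².
True area of mining concession: 150000 × cos(9.1°) = 150000 × 0.9874 = 148100 km².
Ratio = 85550 / 148100 ≈ 0.578.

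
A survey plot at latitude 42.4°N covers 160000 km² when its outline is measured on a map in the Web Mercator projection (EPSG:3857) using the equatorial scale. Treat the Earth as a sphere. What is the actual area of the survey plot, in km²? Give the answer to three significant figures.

The Mercator projection is conformal; its linear scale factor is the same in every direction and equals sec φ = 1/cos φ.
Areal scale = k² = sec²φ = 1/cos²(42.4°) = 1/0.7385² = 1.834.
True area = apparent / (areal scale) = 160000 / 1.834 ≈ 87300 km².

87300 km²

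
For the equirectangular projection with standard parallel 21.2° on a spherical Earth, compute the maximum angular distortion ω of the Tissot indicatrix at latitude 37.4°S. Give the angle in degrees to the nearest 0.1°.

In the equirectangular projection with standard parallel φ₀ = 21.2° (x = Rλ cos φ₀, y = Rφ), meridians are true-scale (h = 1) and the parallel scale is k = cos φ₀ / cos φ.
At 37.4°: h = 1.000, k = 1.174; principal scales a = 1.174, b = 1.000.
sin(ω/2) = (a − b)/(a + b) = 0.1736/2.174 = 0.07987, so ω = 2 arcsin(0.07987) ≈ 9.2°.

9.2°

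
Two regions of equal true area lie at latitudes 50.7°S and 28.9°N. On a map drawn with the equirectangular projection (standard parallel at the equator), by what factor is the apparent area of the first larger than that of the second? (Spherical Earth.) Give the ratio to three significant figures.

1.38

For the equirectangular projection with φ₀ = 0 (plate carrée), h = 1 along meridians and k = sec φ along parallels.
Areal scale at 50.7°: h·k = 1.000 × 1.579 = 1.579.
Areal scale at 28.9°: h·k = 1.000 × 1.142 = 1.142.
Ratio = 1.579/1.142 ≈ 1.38.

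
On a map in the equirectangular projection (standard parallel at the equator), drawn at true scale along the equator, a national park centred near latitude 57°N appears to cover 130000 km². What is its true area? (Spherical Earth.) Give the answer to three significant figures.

70800 km²

In the plate carrée (x = Rλ, y = Rφ), meridians are true-scale (h = 1) and parallels are stretched by k = sec φ.
Areal scale = h·k = 1 × sec φ; at 57°, h = 1.000, k = 1.836, so h·k = 1.836.
True area = apparent / (areal scale) = 130000 / 1.836 ≈ 70800 km².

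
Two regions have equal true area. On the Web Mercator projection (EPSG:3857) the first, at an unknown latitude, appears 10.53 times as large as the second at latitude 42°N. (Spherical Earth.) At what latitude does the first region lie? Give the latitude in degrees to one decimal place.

Mercator areal scale is sec²φ, so apparent-area ratio = sec²φ₁ / sec²φ₂ = cos²φ₂ / cos²φ₁.
cos²φ₂ / cos²φ₁ = 10.53  ⇒  cos φ₁ = cos 42° / √10.53 = 0.7431/3.245 = 0.2290.
φ₁ = arccos(0.2290) ≈ 76.8°.

76.8°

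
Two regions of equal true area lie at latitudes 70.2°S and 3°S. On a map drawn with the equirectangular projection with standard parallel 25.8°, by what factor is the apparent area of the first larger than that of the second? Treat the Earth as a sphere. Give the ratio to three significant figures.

With standard parallel φ₀ = 25.8°, the equirectangular projection gives x = Rλ cos φ₀, y = Rφ, so h = 1 and k = cos 25.8° / cos φ.
Areal scale at 70.2°: h·k = 1.000 × 2.658 = 2.658.
Areal scale at 3°: h·k = 1.000 × 0.9016 = 0.9016.
Ratio = 2.658/0.9016 ≈ 2.95.

2.95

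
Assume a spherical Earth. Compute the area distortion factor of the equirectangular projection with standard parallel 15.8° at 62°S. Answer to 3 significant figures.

2.05

With standard parallel φ₀ = 15.8°, the equirectangular projection gives x = Rλ cos φ₀, y = Rφ, so h = 1 and k = cos 15.8° / cos φ.
Areal scale = h·k = 1 × cos φ₀ / cos φ; at 62°, h = 1.000, k = 2.050, so h·k = 2.050.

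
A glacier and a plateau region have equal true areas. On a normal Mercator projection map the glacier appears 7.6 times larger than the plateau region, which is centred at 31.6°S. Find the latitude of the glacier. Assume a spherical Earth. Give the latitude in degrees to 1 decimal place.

For equal true areas on Mercator, apparent areas scale as sec²φ, so the ratio is cos²φ₂ / cos²φ₁.
cos²φ₂ / cos²φ₁ = 7.6  ⇒  cos φ₁ = cos 31.6° / √7.6 = 0.8517/2.757 = 0.3090.
φ₁ = arccos(0.3090) ≈ 72.0°.

72.0°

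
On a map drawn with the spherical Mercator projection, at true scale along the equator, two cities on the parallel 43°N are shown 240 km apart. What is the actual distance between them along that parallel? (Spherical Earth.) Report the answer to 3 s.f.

The Mercator projection is conformal; its linear scale factor is the same in every direction and equals sec φ = 1/cos φ.
Along the parallel at 43°, map distances are exaggerated by k = sec 43° = 1.367.
True distance = 240 / 1.367 = 240 × cos 43° ≈ 176 km.

176 km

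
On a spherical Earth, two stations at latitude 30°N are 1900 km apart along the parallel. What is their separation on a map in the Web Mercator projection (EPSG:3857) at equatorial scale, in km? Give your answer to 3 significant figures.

2190 km

Mercator is conformal, so the point scale is isotropic: h = k = sec φ = 1/cos φ.
Along the parallel, k = sec 30° = 1/0.8660 = 1.155.
Map distance = 1900 × 1.155 ≈ 2190 km.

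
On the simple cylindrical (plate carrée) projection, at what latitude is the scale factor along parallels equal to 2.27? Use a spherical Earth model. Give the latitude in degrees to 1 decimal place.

63.9°

Plate carrée: h = 1, k = sec φ along parallels.
sec φ = 2.27  ⇒  cos φ = 0.4405  ⇒  φ ≈ 63.9°.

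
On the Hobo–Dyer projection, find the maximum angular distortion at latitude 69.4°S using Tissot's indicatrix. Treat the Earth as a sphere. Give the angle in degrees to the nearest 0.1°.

The Hobo–Dyer projection is cylindrical equal-area with φ₀ = 37.5°. For cylindrical equal-area with standard parallel φ₀, h = cos φ / cos φ₀ and k = cos φ₀ / cos φ, so h·k = 1.
At 69.4°: h = 0.4435, k = 2.255; principal scales a = 2.255, b = 0.4435.
sin(ω/2) = (a − b)/(a + b) = 1.811/2.698 = 0.6713, so ω = 2 arcsin(0.6713) ≈ 84.3°.

84.3°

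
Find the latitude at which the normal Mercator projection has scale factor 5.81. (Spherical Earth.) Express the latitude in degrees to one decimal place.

80.1°

Mercator scale is k = sec φ = 1/cos φ.
1/cos φ = 5.81  ⇒  cos φ = 0.1721  ⇒  φ = arccos(0.1721) ≈ 80.1°.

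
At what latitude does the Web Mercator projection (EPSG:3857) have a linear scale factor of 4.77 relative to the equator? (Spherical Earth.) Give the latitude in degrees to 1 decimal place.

77.9°

Mercator scale is k = sec φ = 1/cos φ.
1/cos φ = 4.77  ⇒  cos φ = 0.2096  ⇒  φ = arccos(0.2096) ≈ 77.9°.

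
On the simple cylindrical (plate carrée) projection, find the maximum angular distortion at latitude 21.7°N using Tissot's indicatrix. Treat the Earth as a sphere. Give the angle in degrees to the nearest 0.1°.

4.2°

Plate carrée maps x = Rλ, y = Rφ. The meridian scale is h = 1 and the parallel scale is k = 1/cos φ = sec φ.
At 21.7°: h = 1.000, k = 1.076; principal scales a = 1.076, b = 1.000.
sin(ω/2) = (a − b)/(a + b) = 0.07627/2.076 = 0.03674, so ω = 2 arcsin(0.03674) ≈ 4.2°.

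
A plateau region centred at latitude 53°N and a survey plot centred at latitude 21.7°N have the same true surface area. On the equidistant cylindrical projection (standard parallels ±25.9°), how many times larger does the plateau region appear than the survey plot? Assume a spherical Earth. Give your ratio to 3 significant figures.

1.54

The equidistant cylindrical projection with φ₀ = 25.9° has h = 1 (meridians true) and k = cos φ₀ / cos φ along parallels.
Areal scale at 53°: h·k = 1.000 × 1.495 = 1.495.
Areal scale at 21.7°: h·k = 1.000 × 0.9682 = 0.9682.
Ratio = 1.495/0.9682 ≈ 1.54.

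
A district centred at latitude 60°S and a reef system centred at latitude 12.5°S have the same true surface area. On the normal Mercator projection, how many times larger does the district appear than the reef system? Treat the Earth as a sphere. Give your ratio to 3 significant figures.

3.81

Mercator areal scale is sec²φ.
At 60°: sec²(60°) = 1/0.5000² = 4.000.
At 12.5°: sec²(12.5°) = 1/0.9763² = 1.049.
Ratio = 4.000/1.049 = cos²(12.5°)/cos²(60°) ≈ 3.81.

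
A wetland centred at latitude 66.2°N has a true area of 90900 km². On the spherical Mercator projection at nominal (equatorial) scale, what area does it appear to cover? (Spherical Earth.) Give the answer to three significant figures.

Mercator is conformal, so the point scale is isotropic: h = k = sec φ = 1/cos φ.
Areal scale = k² = sec²φ = 1/cos²(66.2°) = 1/0.4035² = 6.141.
Apparent area = 90900 × 6.141 ≈ 558000 km².

558000 km²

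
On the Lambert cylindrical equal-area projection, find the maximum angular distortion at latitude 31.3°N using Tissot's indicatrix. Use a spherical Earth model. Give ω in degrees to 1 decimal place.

17.9°

The Lambert cylindrical equal-area projection is the cylindrical equal-area projection with its standard parallel at the equator (φ₀ = 0). For cylindrical equal-area with standard parallel φ₀, h = cos φ / cos φ₀ and k = cos φ₀ / cos φ, so h·k = 1.
At 31.3°: h = 0.8545, k = 1.170; principal scales a = 1.170, b = 0.8545.
sin(ω/2) = (a − b)/(a + b) = 0.3159/2.025 = 0.1560, so ω = 2 arcsin(0.1560) ≈ 17.9°.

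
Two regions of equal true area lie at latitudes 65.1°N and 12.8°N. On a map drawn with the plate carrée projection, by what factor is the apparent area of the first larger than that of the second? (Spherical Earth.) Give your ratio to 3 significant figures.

2.32

In the plate carrée (x = Rλ, y = Rφ), meridians are true-scale (h = 1) and parallels are stretched by k = sec φ.
Areal scale at 65.1°: h·k = 1.000 × 2.375 = 2.375.
Areal scale at 12.8°: h·k = 1.000 × 1.025 = 1.025.
Ratio = 2.375/1.025 ≈ 2.32.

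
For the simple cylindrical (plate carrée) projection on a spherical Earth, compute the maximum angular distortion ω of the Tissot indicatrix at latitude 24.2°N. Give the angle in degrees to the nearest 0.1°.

In the plate carrée (x = Rλ, y = Rφ), meridians are true-scale (h = 1) and parallels are stretched by k = sec φ.
At 24.2°: h = 1.000, k = 1.096; principal scales a = 1.096, b = 1.000.
sin(ω/2) = (a − b)/(a + b) = 0.09635/2.096 = 0.04596, so ω = 2 arcsin(0.04596) ≈ 5.3°.

5.3°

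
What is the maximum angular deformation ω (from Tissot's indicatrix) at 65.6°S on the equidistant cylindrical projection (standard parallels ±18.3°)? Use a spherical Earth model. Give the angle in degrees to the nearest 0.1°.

The equidistant cylindrical projection with φ₀ = 18.3° has h = 1 (meridians true) and k = cos φ₀ / cos φ along parallels.
At 65.6°: h = 1.000, k = 2.298; principal scales a = 2.298, b = 1.000.
sin(ω/2) = (a − b)/(a + b) = 1.298/3.298 = 0.3936, so ω = 2 arcsin(0.3936) ≈ 46.4°.

46.4°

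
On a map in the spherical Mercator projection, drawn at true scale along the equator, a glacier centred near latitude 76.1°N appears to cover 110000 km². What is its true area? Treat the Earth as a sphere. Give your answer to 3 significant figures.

The Mercator projection is conformal; its linear scale factor is the same in every direction and equals sec φ = 1/cos φ.
Areal scale = k² = sec²φ = 1/cos²(76.1°) = 1/0.2402² = 17.33.
True area = apparent / (areal scale) = 110000 / 17.33 ≈ 6350 km².

6350 km²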